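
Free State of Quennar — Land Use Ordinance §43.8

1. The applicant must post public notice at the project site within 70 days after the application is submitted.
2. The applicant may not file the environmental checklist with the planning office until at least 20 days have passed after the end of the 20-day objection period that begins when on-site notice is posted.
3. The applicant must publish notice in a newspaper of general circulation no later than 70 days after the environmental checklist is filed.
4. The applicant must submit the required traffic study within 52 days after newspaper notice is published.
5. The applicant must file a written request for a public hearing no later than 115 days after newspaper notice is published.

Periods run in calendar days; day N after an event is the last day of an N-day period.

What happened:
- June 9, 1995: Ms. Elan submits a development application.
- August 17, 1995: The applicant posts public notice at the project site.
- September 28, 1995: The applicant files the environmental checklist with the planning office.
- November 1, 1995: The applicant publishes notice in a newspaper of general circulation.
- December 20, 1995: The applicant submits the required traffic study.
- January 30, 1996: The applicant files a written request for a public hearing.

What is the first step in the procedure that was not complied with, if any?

None — every step was satisfied

Step 1 — counting 70 days from June 9, 1995 (when the application is submitted) gives a deadline of August 18, 1995; done August 17, 1995 — timely.
Step 2 — must wait 20 days from September 6, 1995 (end of the 20-day objection period, which began when on-site notice is posted on August 17, 1995), so not before September 26, 1995; September 28, 1995 is on or after that date.
Step 3 — counting 70 days from September 28, 1995 (when the environmental checklist is filed) gives a deadline of December 7, 1995; November 1, 1995 is within that limit.
Step 4 — counting 52 days from November 1, 1995 (when newspaper notice is published) gives a deadline of December 23, 1995; December 20, 1995 is within that limit.
Step 5 — counting 115 days from November 1, 1995 (when newspaper notice is published) gives a deadline of February 24, 1996; done January 30, 1996 — timely.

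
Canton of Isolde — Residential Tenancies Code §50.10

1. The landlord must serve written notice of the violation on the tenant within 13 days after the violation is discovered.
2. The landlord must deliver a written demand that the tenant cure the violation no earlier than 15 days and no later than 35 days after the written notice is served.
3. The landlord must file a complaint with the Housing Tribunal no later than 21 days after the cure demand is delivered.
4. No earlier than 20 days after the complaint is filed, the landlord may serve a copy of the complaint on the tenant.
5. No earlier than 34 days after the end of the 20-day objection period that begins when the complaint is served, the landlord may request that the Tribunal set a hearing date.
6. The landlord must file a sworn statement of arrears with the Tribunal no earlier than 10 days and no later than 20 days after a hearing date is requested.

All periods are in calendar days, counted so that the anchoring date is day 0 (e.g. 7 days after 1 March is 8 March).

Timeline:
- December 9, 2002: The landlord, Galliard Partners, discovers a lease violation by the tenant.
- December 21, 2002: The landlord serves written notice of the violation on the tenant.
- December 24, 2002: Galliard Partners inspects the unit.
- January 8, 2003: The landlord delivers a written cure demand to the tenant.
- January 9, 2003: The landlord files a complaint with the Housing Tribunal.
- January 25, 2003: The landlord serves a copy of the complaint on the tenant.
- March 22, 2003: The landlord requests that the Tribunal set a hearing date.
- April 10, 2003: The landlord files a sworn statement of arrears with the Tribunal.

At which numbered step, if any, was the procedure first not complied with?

Step 1: 13 days after December 9, 2002 (when the violation is discovered) is December 22, 2002; done December 21, 2002 — timely.
Step 2: the window is 15–35 days after December 21, 2002 (when the written notice is served), so January 5, 2003 through January 25, 2003; done January 8, 2003 — within the window.
Step 3: 21 days after January 8, 2003 (when the cure demand is delivered) is January 29, 2003; completed January 9, 2003, before the deadline.
Step 4: the earliest permitted date is 20 days after January 9, 2003 (when the complaint is filed), i.e. January 29, 2003; done January 25, 2003 — 4 days too early.

Step 4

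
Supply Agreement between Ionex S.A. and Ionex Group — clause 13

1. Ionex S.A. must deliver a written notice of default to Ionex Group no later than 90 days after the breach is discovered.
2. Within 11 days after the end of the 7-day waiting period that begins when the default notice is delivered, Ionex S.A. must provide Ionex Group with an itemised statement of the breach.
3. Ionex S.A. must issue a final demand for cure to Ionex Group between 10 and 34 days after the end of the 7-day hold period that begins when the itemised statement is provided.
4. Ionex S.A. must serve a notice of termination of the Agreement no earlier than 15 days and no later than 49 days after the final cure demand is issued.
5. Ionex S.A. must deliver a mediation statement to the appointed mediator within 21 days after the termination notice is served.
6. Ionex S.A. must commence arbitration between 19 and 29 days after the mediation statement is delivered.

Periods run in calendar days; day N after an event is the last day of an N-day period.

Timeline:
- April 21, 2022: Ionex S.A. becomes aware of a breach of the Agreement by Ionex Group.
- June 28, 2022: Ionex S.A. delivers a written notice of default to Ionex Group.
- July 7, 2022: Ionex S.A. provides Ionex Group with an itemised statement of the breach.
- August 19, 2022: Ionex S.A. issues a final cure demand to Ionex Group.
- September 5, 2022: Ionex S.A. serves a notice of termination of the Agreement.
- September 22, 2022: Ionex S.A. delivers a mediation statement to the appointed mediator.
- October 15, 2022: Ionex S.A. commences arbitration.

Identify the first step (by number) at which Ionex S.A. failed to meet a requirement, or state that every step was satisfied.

(1) due by April 21, 2022 + 90 days = July 20, 2022; completed June 28, 2022, before the deadline.
(2) due by July 5, 2022 + 11 days = July 16, 2022; completed July 7, 2022, before the deadline.
(3) the permitted window runs from July 14, 2022 + 10 = July 24, 2022 to July 14, 2022 + 34 = August 17, 2022; August 19, 2022 is 2 days past the end of the window.

Step 3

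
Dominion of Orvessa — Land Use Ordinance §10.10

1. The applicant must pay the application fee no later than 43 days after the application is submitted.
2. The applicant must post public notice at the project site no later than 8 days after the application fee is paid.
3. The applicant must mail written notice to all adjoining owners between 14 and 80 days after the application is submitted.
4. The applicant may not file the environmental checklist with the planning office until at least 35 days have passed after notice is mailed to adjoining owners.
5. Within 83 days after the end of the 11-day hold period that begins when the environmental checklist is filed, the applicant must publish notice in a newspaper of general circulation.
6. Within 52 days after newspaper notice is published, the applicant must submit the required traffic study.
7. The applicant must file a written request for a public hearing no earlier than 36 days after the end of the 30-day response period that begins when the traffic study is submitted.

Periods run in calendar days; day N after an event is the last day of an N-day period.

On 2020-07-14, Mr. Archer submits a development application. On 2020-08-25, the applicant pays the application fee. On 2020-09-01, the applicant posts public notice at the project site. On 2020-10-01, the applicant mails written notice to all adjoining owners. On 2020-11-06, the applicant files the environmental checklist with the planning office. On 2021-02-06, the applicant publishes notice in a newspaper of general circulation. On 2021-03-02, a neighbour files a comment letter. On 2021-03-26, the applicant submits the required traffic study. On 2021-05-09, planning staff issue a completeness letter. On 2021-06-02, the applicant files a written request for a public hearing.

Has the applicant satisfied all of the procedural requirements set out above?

Yes

Step 1 — counting 43 days from 2020-07-14 (when the application is submitted) gives a deadline of 2020-08-26; completed 2020-08-25, before the deadline.
Step 2 — counting 8 days from 2020-08-25 (when the application fee is paid) gives a deadline of 2020-09-02; completed 2020-09-01, before the deadline.
Step 3 — 14 and 80 days from 2020-07-14 (when the application is submitted) are 2020-07-28 and 2020-10-02 respectively; done 2020-10-01 — within the window.
Step 4 — must wait 35 days from 2020-10-01 (when notice is mailed to adjoining owners), so not before 2020-11-05; 2020-11-06 is on or after that date.
Step 5 — counting 83 days from 2020-11-17 (end of the 11-day hold period, which began when the environmental checklist is filed on 2020-11-06) gives a deadline of 2021-02-08; done 2021-02-06 — timely.
Step 6 — counting 52 days from 2021-02-06 (when newspaper notice is published) gives a deadline of 2021-03-30; 2021-03-26 is within that limit.
Step 7 — must wait 36 days from 2021-04-25 (end of the 30-day response period, which began when the traffic study is submitted on 2021-03-26), so not before 2021-05-31; done 2021-06-02 — permitted.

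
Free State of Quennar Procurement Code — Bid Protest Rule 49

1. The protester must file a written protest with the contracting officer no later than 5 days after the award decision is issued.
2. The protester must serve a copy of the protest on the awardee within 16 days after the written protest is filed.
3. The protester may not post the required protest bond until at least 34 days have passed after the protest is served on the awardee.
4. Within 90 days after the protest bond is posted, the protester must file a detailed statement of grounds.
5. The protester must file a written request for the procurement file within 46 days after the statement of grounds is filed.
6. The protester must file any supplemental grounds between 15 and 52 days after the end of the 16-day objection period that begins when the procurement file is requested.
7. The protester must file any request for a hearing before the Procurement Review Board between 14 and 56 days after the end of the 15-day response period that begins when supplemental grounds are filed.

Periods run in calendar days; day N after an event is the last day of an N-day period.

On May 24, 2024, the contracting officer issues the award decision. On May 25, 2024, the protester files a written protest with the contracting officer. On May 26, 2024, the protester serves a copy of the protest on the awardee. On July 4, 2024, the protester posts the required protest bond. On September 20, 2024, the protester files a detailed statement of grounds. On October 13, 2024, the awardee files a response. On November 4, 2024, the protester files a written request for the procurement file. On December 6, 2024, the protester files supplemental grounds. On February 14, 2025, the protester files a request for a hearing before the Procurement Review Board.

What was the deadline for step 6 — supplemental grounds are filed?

January 11, 2025

The procurement file is requested on November 4, 2024; the 16-day objection period therefore ends November 20, 2024, and step 6 runs from that date. The window is 15–52 days after November 20, 2024; it closes on January 11, 2025.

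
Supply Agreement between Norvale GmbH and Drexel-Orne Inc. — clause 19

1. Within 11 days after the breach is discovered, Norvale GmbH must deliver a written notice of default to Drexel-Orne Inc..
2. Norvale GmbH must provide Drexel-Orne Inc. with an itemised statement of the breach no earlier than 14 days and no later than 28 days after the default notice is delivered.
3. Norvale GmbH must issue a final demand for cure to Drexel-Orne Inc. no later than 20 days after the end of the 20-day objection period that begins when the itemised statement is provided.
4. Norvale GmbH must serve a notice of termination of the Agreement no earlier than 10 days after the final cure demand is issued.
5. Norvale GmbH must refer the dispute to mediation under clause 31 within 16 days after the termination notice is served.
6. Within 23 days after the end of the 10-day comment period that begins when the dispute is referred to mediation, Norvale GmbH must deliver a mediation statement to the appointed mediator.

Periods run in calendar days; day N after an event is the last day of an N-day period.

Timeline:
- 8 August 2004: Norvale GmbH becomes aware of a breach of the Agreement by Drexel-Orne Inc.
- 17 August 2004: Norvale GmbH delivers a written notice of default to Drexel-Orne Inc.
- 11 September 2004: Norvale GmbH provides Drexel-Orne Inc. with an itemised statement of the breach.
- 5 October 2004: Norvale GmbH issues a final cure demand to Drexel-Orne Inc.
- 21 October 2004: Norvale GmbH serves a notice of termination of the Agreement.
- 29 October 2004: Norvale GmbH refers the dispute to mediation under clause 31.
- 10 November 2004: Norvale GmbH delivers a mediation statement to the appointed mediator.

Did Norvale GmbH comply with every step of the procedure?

(1) due by 8 August 2004 + 11 days = 19 August 2004; completed 17 August 2004, before the deadline.
(2) the permitted window runs from 17 August 2004 + 14 = 31 August 2004 to 17 August 2004 + 28 = 14 September 2004; done 11 September 2004, which is between those dates.
(3) due by 1 October 2004 + 20 days = 21 October 2004; done 5 October 2004 — timely.
(4) permitted from 5 October 2004 + 10 days = 15 October 2004 onward; done 21 October 2004, after the minimum wait.
(5) due by 21 October 2004 + 16 days = 6 November 2004; completed 29 October 2004, before the deadline.
(6) due by 8 November 2004 + 23 days = 1 December 2004; completed 10 November 2004, before the deadline.

Yes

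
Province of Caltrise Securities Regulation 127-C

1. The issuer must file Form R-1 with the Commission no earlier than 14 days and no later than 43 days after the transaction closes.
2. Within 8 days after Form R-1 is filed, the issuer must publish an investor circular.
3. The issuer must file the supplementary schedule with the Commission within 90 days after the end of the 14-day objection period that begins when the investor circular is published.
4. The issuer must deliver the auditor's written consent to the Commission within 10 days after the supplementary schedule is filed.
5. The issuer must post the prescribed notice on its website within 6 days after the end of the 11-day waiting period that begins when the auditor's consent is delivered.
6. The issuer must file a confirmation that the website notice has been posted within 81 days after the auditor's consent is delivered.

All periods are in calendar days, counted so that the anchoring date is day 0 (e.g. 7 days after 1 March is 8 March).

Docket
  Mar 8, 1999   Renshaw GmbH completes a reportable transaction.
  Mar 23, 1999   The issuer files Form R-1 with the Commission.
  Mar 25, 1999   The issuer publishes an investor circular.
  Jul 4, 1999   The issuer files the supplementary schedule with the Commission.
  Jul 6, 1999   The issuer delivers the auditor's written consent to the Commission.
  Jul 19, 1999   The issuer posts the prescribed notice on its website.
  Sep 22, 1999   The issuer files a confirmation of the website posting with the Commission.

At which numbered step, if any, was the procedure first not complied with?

None — every step was satisfied

Step 1: the window is 14–43 days after Mar 8, 1999 (when the transaction closes), so Mar 22, 1999 through Apr 20, 1999; done Mar 23, 1999 — within the window.
Step 2: 8 days after Mar 23, 1999 (when Form R-1 is filed) is Mar 31, 1999; done Mar 25, 1999 — timely.
Step 3: 90 days after Apr 8, 1999 (end of the 14-day objection period, which began when the investor circular is published on Mar 25, 1999) is Jul 7, 1999; Jul 4, 1999 is within that limit.
Step 4: 10 days after Jul 4, 1999 (when the supplementary schedule is filed) is Jul 14, 1999; completed Jul 6, 1999, before the deadline.
Step 5: 6 days after Jul 17, 1999 (end of the 11-day waiting period, which began when the auditor's consent is delivered on Jul 6, 1999) is Jul 23, 1999; done Jul 19, 1999 — timely.
Step 6: 81 days after Jul 6, 1999 (when the auditor's consent is delivered) is Sep 25, 1999; done Sep 22, 1999 — timely.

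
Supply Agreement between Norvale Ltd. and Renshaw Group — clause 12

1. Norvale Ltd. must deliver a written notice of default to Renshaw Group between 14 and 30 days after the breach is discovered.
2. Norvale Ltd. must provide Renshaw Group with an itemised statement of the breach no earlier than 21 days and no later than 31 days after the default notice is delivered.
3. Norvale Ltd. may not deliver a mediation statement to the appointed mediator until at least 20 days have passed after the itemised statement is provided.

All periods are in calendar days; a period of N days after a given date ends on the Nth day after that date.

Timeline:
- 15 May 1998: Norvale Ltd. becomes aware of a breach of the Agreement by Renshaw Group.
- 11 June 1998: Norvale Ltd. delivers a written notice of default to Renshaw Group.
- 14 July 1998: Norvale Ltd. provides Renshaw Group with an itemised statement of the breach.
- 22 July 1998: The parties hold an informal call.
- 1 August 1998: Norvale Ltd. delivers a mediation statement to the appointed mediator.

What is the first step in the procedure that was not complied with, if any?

Step 2

Step 1: the window is 14–30 days after 15 May 1998 (when the breach is discovered), so 29 May 1998 through 14 June 1998; done 11 June 1998 — within the window.
Step 2: the window is 21–31 days after 11 June 1998 (when the default notice is delivered), so 2 July 1998 through 12 July 1998; done 14 July 1998 — 2 days after the window closed.
The analysis stops there.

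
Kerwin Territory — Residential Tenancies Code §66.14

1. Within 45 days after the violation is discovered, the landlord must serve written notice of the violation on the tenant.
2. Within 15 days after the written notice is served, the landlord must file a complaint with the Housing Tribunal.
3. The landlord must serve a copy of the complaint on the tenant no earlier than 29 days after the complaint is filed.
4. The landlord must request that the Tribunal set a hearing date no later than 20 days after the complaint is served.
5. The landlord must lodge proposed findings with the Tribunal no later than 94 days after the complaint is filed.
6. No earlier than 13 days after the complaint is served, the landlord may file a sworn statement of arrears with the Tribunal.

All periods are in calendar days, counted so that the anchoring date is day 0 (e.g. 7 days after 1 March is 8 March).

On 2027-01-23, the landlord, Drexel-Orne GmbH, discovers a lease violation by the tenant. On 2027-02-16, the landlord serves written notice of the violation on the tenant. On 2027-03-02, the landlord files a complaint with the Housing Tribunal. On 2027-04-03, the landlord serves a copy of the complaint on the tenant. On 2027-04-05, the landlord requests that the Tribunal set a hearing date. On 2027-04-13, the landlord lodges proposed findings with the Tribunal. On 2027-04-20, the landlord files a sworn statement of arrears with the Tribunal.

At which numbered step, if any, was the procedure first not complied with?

Step 1 — counting 45 days from 2027-01-23 (when the violation is discovered) gives a deadline of 2027-03-09; 2027-02-16 is within that limit.
Step 2 — counting 15 days from 2027-02-16 (when the written notice is served) gives a deadline of 2027-03-03; done 2027-03-02 — timely.
Step 3 — must wait 29 days from 2027-03-02 (when the complaint is filed), so not before 2027-03-31; done 2027-04-03 — permitted.
Step 4 — counting 20 days from 2027-04-03 (when the complaint is served) gives a deadline of 2027-04-23; done 2027-04-05 — timely.
Step 5 — counting 94 days from 2027-03-02 (when the complaint is filed) gives a deadline of 2027-06-04; done 2027-04-13 — timely.
Step 6 — must wait 13 days from 2027-04-03 (when the complaint is served), so not before 2027-04-16; done 2027-04-20, after the minimum wait.

None — every step was satisfied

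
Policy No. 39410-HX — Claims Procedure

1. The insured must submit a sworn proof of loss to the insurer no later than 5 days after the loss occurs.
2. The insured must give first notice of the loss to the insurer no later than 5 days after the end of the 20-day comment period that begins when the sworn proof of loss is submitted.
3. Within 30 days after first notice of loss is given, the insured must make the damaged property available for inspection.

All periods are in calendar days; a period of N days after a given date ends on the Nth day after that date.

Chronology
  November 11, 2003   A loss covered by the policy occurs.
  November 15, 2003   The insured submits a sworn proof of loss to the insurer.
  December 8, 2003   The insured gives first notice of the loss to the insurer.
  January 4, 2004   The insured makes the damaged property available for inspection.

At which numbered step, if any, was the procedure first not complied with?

None — every step was satisfied

(1) due by November 11, 2003 + 5 days = November 16, 2003; November 15, 2003 is within that limit.
(2) due by December 5, 2003 + 5 days = December 10, 2003; completed December 8, 2003, before the deadline.
(3) due by December 8, 2003 + 30 days = January 7, 2004; done January 4, 2004 — timely.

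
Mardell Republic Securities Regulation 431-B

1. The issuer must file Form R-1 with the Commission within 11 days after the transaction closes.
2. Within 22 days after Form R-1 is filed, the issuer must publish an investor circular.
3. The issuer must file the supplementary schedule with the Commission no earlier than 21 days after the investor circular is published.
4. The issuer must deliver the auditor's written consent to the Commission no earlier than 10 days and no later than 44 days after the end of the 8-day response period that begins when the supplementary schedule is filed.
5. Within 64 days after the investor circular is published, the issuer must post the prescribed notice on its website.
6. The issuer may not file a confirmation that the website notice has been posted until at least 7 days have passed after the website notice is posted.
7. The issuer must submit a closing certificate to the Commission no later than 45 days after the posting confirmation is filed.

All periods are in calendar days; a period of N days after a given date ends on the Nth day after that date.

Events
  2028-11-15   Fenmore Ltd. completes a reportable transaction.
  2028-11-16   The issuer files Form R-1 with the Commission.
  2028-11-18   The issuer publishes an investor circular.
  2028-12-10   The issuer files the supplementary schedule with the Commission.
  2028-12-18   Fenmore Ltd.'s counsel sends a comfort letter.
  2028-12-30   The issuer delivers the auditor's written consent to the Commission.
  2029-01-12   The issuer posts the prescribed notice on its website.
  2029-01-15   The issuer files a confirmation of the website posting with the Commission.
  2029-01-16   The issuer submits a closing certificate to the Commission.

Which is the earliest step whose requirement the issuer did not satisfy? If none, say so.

Step 1 — counting 11 days from 2028-11-15 (when the transaction closes) gives a deadline of 2028-11-26; 2028-11-16 is within that limit.
Step 2 — counting 22 days from 2028-11-16 (when Form R-1 is filed) gives a deadline of 2028-12-08; done 2028-11-18 — timely.
Step 3 — must wait 21 days from 2028-11-18 (when the investor circular is published), so not before 2028-12-09; done 2028-12-10, after the minimum wait.
Step 4 — 10 and 44 days from 2028-12-18 (end of the 8-day response period, which began when the supplementary schedule is filed on 2028-12-10) are 2028-12-28 and 2029-01-31 respectively; done 2028-12-30 — within the window.
Step 5 — counting 64 days from 2028-11-18 (when the investor circular is published) gives a deadline of 2029-01-21; done 2029-01-12 — timely.
Step 6 — must wait 7 days from 2029-01-12 (when the website notice is posted), so not before 2029-01-19; 2029-01-15 is 4 days before the earliest permitted date.
No need to go further; step 6 was not satisfied.

Step 6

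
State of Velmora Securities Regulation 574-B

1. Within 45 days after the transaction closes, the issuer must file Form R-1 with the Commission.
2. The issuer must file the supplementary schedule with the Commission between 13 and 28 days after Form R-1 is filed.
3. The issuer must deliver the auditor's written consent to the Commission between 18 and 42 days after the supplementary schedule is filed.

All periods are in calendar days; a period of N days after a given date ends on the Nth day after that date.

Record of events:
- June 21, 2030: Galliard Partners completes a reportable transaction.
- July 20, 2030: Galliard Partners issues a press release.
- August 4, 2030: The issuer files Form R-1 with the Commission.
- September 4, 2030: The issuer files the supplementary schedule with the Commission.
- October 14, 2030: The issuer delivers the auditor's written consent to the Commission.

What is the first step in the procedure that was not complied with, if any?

Step 1: 45 days after June 21, 2030 (when the transaction closes) is August 5, 2030; completed August 4, 2030, before the deadline.
Step 2: the window is 13–28 days after August 4, 2030 (when Form R-1 is filed), so August 17, 2030 through September 1, 2030; September 4, 2030 is 3 days past the end of the window.
That is the first point of non-compliance.

Step 2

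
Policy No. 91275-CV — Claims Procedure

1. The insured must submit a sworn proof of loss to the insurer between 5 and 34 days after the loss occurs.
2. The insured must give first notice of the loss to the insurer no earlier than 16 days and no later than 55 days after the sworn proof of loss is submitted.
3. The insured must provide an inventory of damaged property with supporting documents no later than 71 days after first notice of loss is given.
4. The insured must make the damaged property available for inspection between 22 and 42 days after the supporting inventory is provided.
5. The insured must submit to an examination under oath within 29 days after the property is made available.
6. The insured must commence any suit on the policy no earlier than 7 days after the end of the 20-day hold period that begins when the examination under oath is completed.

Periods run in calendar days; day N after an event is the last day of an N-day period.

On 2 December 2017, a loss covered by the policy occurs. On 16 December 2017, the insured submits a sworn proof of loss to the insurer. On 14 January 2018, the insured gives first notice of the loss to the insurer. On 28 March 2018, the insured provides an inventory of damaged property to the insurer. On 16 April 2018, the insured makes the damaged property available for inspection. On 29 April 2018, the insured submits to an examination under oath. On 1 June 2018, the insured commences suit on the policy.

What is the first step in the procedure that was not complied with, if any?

Step 3

Step 1: the window is 5–34 days after 2 December 2017 (when the loss occurs), so 7 December 2017 through 5 January 2018; done 16 December 2017 — within the window.
Step 2: the window is 16–55 days after 16 December 2017 (when the sworn proof of loss is submitted), so 1 January 2018 through 9 February 2018; 14 January 2018 falls inside that range.
Step 3: 71 days after 14 January 2018 (when first notice of loss is given) is 26 March 2018; 28 March 2018 misses that deadline by 2 days.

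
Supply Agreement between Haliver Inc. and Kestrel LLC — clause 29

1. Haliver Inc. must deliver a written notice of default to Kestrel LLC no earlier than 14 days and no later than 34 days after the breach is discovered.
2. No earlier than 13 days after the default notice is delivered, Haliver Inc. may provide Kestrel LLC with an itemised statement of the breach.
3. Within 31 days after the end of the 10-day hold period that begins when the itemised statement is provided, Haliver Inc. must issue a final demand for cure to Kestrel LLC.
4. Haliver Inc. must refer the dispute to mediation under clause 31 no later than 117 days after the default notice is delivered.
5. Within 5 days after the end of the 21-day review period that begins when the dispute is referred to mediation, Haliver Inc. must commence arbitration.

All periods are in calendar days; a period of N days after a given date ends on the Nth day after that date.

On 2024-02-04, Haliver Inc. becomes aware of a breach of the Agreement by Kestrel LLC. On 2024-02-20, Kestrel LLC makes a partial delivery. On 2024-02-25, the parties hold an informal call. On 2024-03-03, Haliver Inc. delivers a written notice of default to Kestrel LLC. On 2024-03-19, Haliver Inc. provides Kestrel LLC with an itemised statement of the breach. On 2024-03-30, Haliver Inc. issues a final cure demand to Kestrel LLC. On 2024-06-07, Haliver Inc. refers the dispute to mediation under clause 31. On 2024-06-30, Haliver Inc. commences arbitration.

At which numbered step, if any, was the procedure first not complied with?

None — every step was satisfied

Step 1 — 14 and 34 days from 2024-02-04 (when the breach is discovered) are 2024-02-18 and 2024-03-09 respectively; done 2024-03-03, which is between those dates.
Step 2 — must wait 13 days from 2024-03-03 (when the default notice is delivered), so not before 2024-03-16; done 2024-03-19, after the minimum wait.
Step 3 — counting 31 days from 2024-03-29 (end of the 10-day hold period, which began when the itemised statement is provided on 2024-03-19) gives a deadline of 2024-04-29; done 2024-03-30 — timely.
Step 4 — counting 117 days from 2024-03-03 (when the default notice is delivered) gives a deadline of 2024-06-28; 2024-06-07 is within that limit.
Step 5 — counting 5 days from 2024-06-28 (end of the 21-day review period, which began when the dispute is referred to mediation on 2024-06-07) gives a deadline of 2024-07-03; 2024-06-30 is within that limit.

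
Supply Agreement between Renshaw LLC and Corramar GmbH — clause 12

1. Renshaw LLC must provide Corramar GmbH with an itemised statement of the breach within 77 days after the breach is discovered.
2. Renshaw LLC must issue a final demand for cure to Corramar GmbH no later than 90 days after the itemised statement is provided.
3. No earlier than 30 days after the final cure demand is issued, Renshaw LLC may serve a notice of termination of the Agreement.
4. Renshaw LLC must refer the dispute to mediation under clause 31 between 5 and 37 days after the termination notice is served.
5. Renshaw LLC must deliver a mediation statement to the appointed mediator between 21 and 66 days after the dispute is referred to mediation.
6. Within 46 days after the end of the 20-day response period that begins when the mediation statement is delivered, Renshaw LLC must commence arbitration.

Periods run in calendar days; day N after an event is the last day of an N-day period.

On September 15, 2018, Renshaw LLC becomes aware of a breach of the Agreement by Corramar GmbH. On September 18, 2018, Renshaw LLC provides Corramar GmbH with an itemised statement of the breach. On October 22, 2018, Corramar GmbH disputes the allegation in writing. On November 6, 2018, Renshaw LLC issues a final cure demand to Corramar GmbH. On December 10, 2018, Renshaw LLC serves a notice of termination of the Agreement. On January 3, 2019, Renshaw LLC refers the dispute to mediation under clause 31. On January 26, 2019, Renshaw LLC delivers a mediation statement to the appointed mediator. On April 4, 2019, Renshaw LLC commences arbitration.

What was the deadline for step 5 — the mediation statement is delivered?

Step 5 runs from January 3, 2019, when the dispute is referred to mediation. The window is 21–66 days after January 3, 2019; it closes on March 10, 2019.

March 10, 2019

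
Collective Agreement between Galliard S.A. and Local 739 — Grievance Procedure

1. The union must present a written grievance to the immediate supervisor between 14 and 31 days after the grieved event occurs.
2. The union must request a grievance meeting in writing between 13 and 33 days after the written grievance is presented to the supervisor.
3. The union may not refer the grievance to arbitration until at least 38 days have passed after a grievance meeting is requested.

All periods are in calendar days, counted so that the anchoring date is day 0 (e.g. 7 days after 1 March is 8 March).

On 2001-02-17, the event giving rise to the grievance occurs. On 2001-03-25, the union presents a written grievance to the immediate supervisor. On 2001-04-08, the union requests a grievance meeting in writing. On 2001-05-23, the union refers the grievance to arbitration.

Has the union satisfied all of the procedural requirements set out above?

(1) the permitted window runs from 2001-02-17 + 14 = 2001-03-03 to 2001-02-17 + 31 = 2001-03-20; 2001-03-25 is 5 days past the end of the window.
The procedure was therefore not followed at step 1.

No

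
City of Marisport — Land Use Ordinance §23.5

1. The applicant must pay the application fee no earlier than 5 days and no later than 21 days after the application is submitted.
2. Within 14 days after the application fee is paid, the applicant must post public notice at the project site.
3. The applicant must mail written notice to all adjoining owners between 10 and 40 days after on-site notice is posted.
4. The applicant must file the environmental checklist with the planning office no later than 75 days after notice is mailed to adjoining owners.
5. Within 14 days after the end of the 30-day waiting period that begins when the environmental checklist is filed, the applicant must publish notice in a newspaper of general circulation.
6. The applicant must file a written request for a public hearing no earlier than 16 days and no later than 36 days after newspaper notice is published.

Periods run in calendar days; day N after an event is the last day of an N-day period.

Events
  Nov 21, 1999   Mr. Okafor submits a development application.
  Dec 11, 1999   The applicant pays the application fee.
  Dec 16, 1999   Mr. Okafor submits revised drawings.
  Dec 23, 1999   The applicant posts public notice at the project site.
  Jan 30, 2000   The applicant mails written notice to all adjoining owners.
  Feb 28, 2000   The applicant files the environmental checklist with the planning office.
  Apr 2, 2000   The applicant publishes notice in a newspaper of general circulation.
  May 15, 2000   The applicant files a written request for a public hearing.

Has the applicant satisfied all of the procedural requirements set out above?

(1) the permitted window runs from Nov 21, 1999 + 5 = Nov 26, 1999 to Nov 21, 1999 + 21 = Dec 12, 1999; Dec 11, 1999 falls inside that range.
(2) due by Dec 11, 1999 + 14 days = Dec 25, 1999; completed Dec 23, 1999, before the deadline.
(3) the permitted window runs from Dec 23, 1999 + 10 = Jan 2, 2000 to Dec 23, 1999 + 40 = Feb 1, 2000; done Jan 30, 2000, which is between those dates.
(4) due by Jan 30, 2000 + 75 days = Apr 14, 2000; Feb 28, 2000 is within that limit.
(5) due by Mar 29, 2000 + 14 days = Apr 12, 2000; completed Apr 2, 2000, before the deadline.
(6) the permitted window runs from Apr 2, 2000 + 16 = Apr 18, 2000 to Apr 2, 2000 + 36 = May 8, 2000; May 15, 2000 is 7 days past the end of the window.
No need to go further; step 6 was not satisfied.

No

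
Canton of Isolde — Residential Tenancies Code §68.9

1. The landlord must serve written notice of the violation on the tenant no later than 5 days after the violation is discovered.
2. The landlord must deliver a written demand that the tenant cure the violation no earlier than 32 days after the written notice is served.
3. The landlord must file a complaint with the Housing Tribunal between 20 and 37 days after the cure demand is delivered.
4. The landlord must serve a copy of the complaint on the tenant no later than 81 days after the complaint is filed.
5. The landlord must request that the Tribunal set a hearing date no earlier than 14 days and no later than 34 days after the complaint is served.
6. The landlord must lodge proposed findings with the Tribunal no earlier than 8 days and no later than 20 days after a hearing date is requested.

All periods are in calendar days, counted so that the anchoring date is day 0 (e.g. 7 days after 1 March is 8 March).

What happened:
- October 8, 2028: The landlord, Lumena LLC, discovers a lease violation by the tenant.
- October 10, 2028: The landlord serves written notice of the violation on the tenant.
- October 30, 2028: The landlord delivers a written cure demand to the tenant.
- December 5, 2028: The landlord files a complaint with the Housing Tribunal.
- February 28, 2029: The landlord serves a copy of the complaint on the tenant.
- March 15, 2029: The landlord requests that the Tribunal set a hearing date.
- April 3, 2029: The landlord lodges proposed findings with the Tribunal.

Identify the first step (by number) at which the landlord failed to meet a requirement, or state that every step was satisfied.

Step 2

Step 1 — counting 5 days from October 8, 2028 (when the violation is discovered) gives a deadline of October 13, 2028; October 10, 2028 is within that limit.
Step 2 — must wait 32 days from October 10, 2028 (when the written notice is served), so not before November 11, 2028; done October 30, 2028 — 12 days too early.
The analysis stops there.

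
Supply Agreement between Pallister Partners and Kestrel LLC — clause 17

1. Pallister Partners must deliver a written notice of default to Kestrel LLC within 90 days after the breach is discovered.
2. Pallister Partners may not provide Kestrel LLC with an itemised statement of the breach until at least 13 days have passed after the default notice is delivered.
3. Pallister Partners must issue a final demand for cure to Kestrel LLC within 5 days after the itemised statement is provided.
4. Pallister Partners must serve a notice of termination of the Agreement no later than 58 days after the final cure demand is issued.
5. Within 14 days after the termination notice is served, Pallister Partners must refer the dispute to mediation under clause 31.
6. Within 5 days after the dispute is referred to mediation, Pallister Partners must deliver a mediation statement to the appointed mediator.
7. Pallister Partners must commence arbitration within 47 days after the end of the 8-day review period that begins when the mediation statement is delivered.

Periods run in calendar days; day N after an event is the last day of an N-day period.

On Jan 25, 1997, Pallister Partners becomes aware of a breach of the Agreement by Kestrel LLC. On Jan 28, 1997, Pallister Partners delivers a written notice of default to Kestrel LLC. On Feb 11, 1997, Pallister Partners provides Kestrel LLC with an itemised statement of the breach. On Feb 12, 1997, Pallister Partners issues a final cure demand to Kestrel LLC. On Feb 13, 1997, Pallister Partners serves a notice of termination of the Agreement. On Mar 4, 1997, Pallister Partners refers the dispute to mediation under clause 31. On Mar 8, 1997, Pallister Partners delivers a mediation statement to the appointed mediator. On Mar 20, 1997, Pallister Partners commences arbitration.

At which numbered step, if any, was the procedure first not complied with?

Step 5

(1) due by Jan 25, 1997 + 90 days = Apr 25, 1997; done Jan 28, 1997 — timely.
(2) permitted from Jan 28, 1997 + 13 days = Feb 10, 1997 onward; done Feb 11, 1997, after the minimum wait.
(3) due by Feb 11, 1997 + 5 days = Feb 16, 1997; Feb 12, 1997 is within that limit.
(4) due by Feb 12, 1997 + 58 days = Apr 11, 1997; done Feb 13, 1997 — timely.
(5) due by Feb 13, 1997 + 14 days = Feb 27, 1997; not done until Mar 4, 1997, 5 days after the deadline.
Later steps need not be reached.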